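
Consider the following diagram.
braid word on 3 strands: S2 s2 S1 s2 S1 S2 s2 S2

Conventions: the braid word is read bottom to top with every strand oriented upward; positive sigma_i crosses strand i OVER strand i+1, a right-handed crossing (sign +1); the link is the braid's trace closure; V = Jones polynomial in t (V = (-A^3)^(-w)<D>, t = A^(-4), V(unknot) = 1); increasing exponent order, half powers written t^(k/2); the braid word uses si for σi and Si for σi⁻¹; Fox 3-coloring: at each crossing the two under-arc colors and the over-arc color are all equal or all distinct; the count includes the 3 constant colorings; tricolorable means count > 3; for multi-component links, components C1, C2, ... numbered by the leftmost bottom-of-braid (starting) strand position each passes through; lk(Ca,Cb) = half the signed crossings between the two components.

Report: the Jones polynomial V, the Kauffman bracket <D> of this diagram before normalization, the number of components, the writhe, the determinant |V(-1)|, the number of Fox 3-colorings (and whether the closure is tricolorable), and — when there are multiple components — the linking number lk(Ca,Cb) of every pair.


V = 1
<D> = A^-6 (w = -2)
1 component over 8 crossings, w = -2
3 Fox colorings among 3^8, |V(-1)| = 1: not tricolorable
why: free reduction leaves σ1⁻¹ σ2 σ1⁻¹ σ2⁻¹ of the original 8 letters


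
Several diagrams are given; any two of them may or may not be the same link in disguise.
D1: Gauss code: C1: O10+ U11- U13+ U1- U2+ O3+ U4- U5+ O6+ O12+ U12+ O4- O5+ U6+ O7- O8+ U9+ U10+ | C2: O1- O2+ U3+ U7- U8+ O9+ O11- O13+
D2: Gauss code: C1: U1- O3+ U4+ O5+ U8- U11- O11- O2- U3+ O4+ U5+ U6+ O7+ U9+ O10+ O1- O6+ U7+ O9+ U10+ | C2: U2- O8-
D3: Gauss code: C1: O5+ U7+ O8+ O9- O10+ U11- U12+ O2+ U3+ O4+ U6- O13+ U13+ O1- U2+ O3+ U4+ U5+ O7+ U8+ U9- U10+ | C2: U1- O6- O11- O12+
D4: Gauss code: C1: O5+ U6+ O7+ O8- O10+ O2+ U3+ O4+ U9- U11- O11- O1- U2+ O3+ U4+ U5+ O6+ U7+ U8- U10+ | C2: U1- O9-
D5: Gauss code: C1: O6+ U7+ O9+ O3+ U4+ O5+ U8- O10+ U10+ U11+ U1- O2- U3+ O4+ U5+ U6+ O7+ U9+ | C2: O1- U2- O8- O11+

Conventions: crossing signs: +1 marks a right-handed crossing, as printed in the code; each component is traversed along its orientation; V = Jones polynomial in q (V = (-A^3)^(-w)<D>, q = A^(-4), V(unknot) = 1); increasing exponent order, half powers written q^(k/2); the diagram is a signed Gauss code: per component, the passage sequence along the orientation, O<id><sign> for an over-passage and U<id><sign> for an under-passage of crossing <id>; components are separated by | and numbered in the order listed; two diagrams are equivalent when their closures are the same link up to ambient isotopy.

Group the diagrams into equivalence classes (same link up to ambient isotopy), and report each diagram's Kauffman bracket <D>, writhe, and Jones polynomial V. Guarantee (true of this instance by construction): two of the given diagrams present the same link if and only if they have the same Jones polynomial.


grouping into links: {D1} | {D2, D3, D4, D5}
V(D1) = -q^(1/2) - q^(5/2)  (w +5, c 13, <D> = A^5 + A^13)
V(D2) = -q^(-1/2) - 3q^(3/2) + 2q^(5/2) - 3q^(7/2) + 4q^(9/2) - 2q^(11/2) + 2q^(13/2) - q^(15/2)  (w +3, c 11, <D> = A^-21 - 2A^-17 + 2A^-13 - 4A^-9 + 3A^-5 - 2A^-1 + 3A^3 + A^11)
V(D3) = -q^(-1/2) - 3q^(3/2) + 2q^(5/2) - 3q^(7/2) + 4q^(9/2) - 2q^(11/2) + 2q^(13/2) - q^(15/2)  [13 crossings, <D> = A^-15 - 2A^-11 + 2A^-7 - 4A^-3 + 3A - 2A^5 + 3A^9 + A^17, w = +5]
V(D4) = -q^(-1/2) - 3q^(3/2) + 2q^(5/2) - 3q^(7/2) + 4q^(9/2) - 2q^(11/2) + 2q^(13/2) - q^(15/2)  [11 crossings, <D> = A^-21 - 2A^-17 + 2A^-13 - 4A^-9 + 3A^-5 - 2A^-1 + 3A^3 + A^11, w = +3]
V(D5) = -q^(-1/2) - 3q^(3/2) + 2q^(5/2) - 3q^(7/2) + 4q^(9/2) - 2q^(11/2) + 2q^(13/2) - q^(15/2)  (w +5, c 11, <D> = A^-15 - 2A^-11 + 2A^-7 - 4A^-3 + 3A - 2A^5 + 3A^9 + A^17)
why: 2 classes among 5 diagrams; unequal V(q) rules out equality


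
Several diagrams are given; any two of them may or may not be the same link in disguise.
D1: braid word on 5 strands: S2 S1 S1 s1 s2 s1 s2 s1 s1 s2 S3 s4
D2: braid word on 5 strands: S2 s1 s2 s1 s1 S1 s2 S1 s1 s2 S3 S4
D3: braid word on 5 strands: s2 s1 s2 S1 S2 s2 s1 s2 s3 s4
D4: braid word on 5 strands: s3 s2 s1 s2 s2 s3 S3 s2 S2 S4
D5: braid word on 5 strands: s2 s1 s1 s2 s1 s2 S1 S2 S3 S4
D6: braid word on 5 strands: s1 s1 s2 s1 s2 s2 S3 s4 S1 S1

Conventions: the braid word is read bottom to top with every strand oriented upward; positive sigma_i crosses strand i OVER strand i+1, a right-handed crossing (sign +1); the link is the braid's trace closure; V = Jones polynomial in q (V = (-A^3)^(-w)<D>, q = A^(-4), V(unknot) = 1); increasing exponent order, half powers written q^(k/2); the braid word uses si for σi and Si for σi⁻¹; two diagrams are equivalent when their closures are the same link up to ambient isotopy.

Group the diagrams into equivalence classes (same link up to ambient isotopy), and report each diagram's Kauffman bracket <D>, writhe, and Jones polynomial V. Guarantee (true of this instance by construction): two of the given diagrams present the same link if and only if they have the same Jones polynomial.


grouping into links: {D1, D2, D3, D4, D5, D6}
V(D1) = q + q^3 - q^4  (w +4, c 12, <D> = -A^-4 + 1 + A^8)
D2 (bracket -A^-10 + A^-6 + A^2; 12 crossings at w = +2): V = q + q^3 - q^4
V(D3) = q + q^3 - q^4  (w +6, c 10, <D> = -A^2 + A^6 + A^14)
V(D4) = q + q^3 - q^4  (w +4, c 10, <D> = -A^-4 + 1 + A^8)
V(D5) = q + q^3 - q^4  (w +2, c 10, <D> = -A^-10 + A^-6 + A^2)
V(D6) = q + q^3 - q^4  (w +4, c 10, <D> = -A^-4 + 1 + A^8)
key observation: all 6 diagrams share one V(q), hence one class


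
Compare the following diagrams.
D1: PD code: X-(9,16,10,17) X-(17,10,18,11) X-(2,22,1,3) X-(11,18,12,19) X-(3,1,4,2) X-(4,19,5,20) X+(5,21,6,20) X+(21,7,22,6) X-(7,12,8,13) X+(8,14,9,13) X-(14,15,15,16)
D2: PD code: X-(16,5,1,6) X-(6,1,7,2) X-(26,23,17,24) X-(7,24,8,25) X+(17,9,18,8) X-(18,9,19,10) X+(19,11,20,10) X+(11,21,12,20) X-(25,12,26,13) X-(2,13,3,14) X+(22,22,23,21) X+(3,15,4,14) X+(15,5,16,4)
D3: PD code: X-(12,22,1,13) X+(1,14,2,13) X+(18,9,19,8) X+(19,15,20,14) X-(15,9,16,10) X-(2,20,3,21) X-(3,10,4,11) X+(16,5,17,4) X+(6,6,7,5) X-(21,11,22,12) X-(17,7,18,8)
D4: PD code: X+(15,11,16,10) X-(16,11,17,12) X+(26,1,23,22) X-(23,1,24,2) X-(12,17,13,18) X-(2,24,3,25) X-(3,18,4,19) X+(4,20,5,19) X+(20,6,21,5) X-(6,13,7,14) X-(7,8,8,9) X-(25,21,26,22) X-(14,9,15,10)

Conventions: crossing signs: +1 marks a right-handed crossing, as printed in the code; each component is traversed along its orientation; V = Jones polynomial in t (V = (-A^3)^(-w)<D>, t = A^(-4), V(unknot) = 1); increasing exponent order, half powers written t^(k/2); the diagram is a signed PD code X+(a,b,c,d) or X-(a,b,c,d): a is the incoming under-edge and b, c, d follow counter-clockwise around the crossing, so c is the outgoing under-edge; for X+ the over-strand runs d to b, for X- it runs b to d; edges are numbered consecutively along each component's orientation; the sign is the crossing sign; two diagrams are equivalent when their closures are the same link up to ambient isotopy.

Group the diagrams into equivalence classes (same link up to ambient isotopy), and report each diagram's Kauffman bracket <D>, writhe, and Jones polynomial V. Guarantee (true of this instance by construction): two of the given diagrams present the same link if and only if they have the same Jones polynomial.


equivalence classes: {D1, D4} | {D2} | {D3}
D1 (bracket A^-9 + 2A^-1 - A^3 + A^7 - A^11; 11 crossings at w = -5): V = t^(-13/2) - t^(-11/2) + t^(-9/2) - 2t^(-7/2) - t^(-3/2)
D2 (bracket A^-5 + A^-1; 13 crossings at w = -1): V = -t^(-1/2) - t^(1/2)
D3 (bracket A^-1 + A^7; 11 crossings at w = -1): V = -t^(-5/2) - t^(-1/2)
V(D4) = t^(-13/2) - t^(-11/2) + t^(-9/2) - 2t^(-7/2) - t^(-3/2)  [13 crossings, <D> = A^-9 + 2A^-1 - A^3 + A^7 - A^11, w = -5]
key observation: comparing 4 Jones polynomials yields 3 groups


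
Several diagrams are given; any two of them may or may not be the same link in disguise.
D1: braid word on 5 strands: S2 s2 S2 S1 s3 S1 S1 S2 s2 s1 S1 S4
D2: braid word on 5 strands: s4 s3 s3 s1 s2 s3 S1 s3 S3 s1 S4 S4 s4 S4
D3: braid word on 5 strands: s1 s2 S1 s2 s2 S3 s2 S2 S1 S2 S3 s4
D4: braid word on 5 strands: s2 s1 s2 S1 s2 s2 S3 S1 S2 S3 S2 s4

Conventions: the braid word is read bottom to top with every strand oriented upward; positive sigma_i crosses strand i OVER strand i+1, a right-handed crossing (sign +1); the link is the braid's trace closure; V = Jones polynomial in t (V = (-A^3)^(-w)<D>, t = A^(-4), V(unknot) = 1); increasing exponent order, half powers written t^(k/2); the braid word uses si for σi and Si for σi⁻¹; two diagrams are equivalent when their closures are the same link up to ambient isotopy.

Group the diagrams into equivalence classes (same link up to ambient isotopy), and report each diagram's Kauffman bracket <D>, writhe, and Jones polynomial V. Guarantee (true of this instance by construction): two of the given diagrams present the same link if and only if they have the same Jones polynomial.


equivalence classes: {D1} | {D2} | {D3, D4}
D1 (bracket A^-8 + 1 - A^4; 12 crossings at w = -4): V = -t^-4 + t^-3 + t^-1
V(D2) = t + t^3 - t^4  (w +4, c 14, <D> = -A^-4 + 1 + A^8)
V(D3) = -t^-3 + t^-2 - t^-1 + 3 - t + t^2 - t^3  (w 0, c 12, <D> = -A^-12 + A^-8 - A^-4 + 3 - A^4 + A^8 - A^12)
V(D4) = -t^-3 + t^-2 - t^-1 + 3 - t + t^2 - t^3  [12 crossings, <D> = -A^-12 + A^-8 - A^-4 + 3 - A^4 + A^8 - A^12, w = 0]
key observation: 3 classes among 4 diagrams; unequal V(t) rules out equality


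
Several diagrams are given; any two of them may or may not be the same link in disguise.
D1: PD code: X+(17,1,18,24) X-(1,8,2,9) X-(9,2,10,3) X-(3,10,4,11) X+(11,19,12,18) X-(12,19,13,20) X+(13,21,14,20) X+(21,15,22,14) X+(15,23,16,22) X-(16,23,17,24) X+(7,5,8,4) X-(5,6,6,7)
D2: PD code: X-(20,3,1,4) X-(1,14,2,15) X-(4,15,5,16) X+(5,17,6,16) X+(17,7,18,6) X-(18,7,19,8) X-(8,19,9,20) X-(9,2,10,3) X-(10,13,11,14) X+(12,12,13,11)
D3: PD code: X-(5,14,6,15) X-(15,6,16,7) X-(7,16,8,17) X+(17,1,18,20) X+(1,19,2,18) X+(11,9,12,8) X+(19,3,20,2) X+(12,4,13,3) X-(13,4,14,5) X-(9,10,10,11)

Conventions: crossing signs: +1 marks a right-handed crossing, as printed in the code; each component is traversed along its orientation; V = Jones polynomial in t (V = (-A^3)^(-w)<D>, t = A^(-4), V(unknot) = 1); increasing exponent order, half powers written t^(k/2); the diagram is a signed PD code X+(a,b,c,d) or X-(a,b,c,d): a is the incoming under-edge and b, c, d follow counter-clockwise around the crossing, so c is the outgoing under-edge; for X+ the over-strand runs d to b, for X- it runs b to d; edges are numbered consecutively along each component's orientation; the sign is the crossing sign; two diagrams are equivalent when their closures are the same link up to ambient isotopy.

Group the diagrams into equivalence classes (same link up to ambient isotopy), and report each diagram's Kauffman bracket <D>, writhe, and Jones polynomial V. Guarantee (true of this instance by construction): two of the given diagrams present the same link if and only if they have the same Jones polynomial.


equivalence classes: {D1, D3} | {D2}
D1 (bracket -A^-12 + A^-8 - A^-4 + 3 - A^4 + A^8 - A^12; 12 crossings at w = 0): V = -t^-3 + t^-2 - t^-1 + 3 - t + t^2 - t^3
V(D2) = -t^-4 + t^-3 + t^-1  [10 crossings, <D> = A^-8 + 1 - A^4, w = -4]
V(D3) = -t^-3 + t^-2 - t^-1 + 3 - t + t^2 - t^3  [10 crossings, <D> = -A^-12 + A^-8 - A^-4 + 3 - A^4 + A^8 - A^12, w = 0]
key observation: comparing 3 Jones polynomials yields 2 groups


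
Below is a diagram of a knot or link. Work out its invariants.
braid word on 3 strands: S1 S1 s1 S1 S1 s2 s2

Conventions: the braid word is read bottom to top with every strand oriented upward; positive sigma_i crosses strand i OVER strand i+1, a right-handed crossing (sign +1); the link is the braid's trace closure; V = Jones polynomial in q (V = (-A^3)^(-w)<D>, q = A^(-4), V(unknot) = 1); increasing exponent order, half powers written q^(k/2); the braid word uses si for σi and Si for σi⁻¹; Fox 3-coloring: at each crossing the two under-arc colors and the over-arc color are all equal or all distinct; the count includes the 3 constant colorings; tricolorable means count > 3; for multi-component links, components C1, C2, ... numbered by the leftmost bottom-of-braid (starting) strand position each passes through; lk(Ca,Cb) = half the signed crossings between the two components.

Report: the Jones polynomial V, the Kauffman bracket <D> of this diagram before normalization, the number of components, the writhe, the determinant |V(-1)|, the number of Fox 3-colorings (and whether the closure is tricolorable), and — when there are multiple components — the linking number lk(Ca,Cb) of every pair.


V = q^(-7/2) - q^(-5/2) + q^(-3/2) - 2q^(-1/2) - q^(3/2)
<D> = A^-9 + 2A^-1 - A^3 + A^7 - A^11 (w = -1)
2 components over 7 crossings, w = -1
lk(C1,C2): +1
9 Fox colorings among 3^7, |V(-1)| = 6: tricolorable
why: summing lk over 1 pair gives +1


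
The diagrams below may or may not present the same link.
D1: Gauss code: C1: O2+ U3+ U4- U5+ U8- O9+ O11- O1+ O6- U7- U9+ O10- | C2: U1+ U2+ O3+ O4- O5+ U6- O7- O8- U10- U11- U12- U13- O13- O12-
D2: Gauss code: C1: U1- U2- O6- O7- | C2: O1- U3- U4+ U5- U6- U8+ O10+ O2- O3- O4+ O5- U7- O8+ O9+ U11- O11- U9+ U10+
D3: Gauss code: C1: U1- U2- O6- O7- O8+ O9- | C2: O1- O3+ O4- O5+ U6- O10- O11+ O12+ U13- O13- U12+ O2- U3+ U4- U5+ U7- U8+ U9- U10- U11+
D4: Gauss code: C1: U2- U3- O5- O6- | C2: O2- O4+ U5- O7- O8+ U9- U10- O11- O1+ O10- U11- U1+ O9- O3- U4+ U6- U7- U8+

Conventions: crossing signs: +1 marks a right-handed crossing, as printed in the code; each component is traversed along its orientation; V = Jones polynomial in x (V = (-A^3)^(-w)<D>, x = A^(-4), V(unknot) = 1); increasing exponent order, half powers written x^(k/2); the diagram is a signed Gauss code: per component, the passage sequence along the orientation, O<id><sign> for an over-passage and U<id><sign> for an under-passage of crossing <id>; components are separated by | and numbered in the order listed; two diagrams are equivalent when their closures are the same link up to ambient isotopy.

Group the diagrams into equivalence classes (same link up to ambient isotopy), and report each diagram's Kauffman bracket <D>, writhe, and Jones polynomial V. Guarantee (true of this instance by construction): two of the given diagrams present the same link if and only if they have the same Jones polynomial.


classes: {D1} | {D2, D3, D4}
V(D1) = -x^(-5/2) - x^(-1/2)  [13 crossings, <D> = A^-7 + A, w = -3]
V(D2) = -x^(-9/2) - x^(-5/2) + x^(-3/2) - x^(-1/2)  (w -3, c 11, <D> = A^-7 - A^-3 + A + A^9)
V(D3) = -x^(-9/2) - x^(-5/2) + x^(-3/2) - x^(-1/2)  (w -3, c 13, <D> = A^-7 - A^-3 + A + A^9)
V(D4) = -x^(-9/2) - x^(-5/2) + x^(-3/2) - x^(-1/2)  [11 crossings, <D> = A^-13 - A^-9 + A^-5 + A^3, w = -5]
note: 2 values of V(x) split the 4 diagrams


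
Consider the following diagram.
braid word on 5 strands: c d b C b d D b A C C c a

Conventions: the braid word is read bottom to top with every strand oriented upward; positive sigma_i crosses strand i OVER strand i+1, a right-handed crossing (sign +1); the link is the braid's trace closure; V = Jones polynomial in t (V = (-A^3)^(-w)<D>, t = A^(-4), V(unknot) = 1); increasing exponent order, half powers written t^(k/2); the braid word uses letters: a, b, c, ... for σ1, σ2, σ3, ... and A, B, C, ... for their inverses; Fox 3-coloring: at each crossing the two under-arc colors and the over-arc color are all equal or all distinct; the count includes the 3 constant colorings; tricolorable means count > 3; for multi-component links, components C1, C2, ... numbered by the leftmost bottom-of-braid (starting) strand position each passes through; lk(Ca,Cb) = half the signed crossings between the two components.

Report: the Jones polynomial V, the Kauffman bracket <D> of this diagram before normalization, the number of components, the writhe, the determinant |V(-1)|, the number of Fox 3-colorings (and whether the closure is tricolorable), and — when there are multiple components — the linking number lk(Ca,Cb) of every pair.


V(t) = -t^(1/2) - t^(3/2) - t^(5/2) + t^(9/2)
bracket: -A^-9 + A^-1 + A^3 + A^7, w = +3
2 components, writhe +3, over 13 crossings
lk(C1,C2) = 0
det 0, colorings 27 of 3^13 — tricolorable
observation: every pair of the 2 components has lk = 0


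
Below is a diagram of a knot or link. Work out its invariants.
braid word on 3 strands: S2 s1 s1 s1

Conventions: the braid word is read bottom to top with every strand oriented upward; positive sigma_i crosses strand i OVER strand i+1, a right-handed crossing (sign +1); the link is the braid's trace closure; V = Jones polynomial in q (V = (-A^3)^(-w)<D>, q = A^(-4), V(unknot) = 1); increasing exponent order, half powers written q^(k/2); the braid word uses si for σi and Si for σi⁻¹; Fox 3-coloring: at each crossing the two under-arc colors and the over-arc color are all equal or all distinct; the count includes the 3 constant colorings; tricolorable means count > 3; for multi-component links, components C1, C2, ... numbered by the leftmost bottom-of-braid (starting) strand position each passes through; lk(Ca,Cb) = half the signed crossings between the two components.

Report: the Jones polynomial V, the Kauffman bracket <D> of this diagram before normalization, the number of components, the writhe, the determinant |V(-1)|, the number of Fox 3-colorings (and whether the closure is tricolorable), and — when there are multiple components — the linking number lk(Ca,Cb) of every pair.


V = q + q^3 - q^4
<D> = -A^-10 + A^-6 + A^2 (w = +2)
1 component over 4 crossings, w = +2
9 Fox colorings among 3^4, |V(-1)| = 3: tricolorable
why: det 3 = |V(-1)|; divisible by 3, so tricolorable


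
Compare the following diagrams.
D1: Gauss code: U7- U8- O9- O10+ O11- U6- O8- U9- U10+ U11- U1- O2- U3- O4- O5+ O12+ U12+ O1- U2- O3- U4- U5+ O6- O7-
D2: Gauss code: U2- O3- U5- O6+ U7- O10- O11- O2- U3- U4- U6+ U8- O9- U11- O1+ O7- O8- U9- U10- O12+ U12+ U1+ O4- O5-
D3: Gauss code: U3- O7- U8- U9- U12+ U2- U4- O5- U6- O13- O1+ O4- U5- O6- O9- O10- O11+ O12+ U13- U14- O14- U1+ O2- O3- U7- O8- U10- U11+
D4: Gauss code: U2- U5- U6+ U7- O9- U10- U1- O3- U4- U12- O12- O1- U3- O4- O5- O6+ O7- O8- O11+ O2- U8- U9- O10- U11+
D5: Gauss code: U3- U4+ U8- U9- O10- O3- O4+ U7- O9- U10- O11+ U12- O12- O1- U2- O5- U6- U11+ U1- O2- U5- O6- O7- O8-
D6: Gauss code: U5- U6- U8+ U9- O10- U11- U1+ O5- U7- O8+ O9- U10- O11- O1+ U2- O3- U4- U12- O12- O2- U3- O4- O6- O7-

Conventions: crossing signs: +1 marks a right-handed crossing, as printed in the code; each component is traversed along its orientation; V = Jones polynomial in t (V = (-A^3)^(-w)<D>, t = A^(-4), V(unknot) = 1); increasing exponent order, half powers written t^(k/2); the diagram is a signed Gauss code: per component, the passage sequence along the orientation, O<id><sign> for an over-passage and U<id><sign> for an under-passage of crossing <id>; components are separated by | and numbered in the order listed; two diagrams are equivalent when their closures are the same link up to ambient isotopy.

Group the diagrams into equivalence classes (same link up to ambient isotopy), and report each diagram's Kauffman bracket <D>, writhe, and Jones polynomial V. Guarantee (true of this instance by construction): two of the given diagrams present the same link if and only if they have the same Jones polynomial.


classes: {D1, D3, D4, D5, D6} | {D2}
V(D1) = t^-8 - 2t^-7 + t^-6 - 2t^-5 + 2t^-4 + t^-2  [12 crossings, <D> = A^-10 + 2A^-2 - 2A^2 + A^6 - 2A^10 + A^14, w = -6]
V(D2) = -t^-7 + t^-6 - t^-5 + t^-4 + t^-2  [12 crossings, <D> = A^-10 + A^-2 - A^2 + A^6 - A^10, w = -6]
D3 (bracket A^-16 + 2A^-8 - 2A^-4 + 1 - 2A^4 + A^8; 14 crossings at w = -8): V = t^-8 - 2t^-7 + t^-6 - 2t^-5 + 2t^-4 + t^-2
V(D4) = t^-8 - 2t^-7 + t^-6 - 2t^-5 + 2t^-4 + t^-2  (w -8, c 12, <D> = A^-16 + 2A^-8 - 2A^-4 + 1 - 2A^4 + A^8)
V(D5) = t^-8 - 2t^-7 + t^-6 - 2t^-5 + 2t^-4 + t^-2  (w -8, c 12, <D> = A^-16 + 2A^-8 - 2A^-4 + 1 - 2A^4 + A^8)
V(D6) = t^-8 - 2t^-7 + t^-6 - 2t^-5 + 2t^-4 + t^-2  [12 crossings, <D> = A^-16 + 2A^-8 - 2A^-4 + 1 - 2A^4 + A^8, w = -8]
note: V(t) takes 2 values over 6 diagrams, fixing the grouping


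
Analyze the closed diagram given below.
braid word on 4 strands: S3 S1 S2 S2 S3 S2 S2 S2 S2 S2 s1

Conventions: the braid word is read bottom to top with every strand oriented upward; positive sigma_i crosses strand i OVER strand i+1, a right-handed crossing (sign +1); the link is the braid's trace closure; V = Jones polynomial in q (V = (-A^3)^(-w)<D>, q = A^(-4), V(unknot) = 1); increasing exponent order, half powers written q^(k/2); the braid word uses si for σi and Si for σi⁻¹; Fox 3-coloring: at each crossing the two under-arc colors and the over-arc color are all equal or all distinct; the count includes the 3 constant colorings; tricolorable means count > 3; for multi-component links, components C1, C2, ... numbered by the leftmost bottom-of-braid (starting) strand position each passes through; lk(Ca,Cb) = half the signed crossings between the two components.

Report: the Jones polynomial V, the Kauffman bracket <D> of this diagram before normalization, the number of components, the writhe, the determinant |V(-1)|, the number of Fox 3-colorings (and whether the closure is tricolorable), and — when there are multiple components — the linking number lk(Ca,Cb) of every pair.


V(q) = -q^-11 - q^-10 + q^-8 + q^-7 + q^-6 + q^-5 + q^-4 + q^-3
bracket: -A^-15 - A^-11 - A^-7 - A^-3 - A - A^5 + A^13 + A^17, w = -9
3 components, writhe -9, over 11 crossings
lk(C1,C2) = 0
linking number lk(C1,C3) = -2
lk(C2,C3): 0
det 0, colorings 9 of 3^12 — tricolorable
observation: det 0 = |V(-1)|; divisible by 3, so tricolorable


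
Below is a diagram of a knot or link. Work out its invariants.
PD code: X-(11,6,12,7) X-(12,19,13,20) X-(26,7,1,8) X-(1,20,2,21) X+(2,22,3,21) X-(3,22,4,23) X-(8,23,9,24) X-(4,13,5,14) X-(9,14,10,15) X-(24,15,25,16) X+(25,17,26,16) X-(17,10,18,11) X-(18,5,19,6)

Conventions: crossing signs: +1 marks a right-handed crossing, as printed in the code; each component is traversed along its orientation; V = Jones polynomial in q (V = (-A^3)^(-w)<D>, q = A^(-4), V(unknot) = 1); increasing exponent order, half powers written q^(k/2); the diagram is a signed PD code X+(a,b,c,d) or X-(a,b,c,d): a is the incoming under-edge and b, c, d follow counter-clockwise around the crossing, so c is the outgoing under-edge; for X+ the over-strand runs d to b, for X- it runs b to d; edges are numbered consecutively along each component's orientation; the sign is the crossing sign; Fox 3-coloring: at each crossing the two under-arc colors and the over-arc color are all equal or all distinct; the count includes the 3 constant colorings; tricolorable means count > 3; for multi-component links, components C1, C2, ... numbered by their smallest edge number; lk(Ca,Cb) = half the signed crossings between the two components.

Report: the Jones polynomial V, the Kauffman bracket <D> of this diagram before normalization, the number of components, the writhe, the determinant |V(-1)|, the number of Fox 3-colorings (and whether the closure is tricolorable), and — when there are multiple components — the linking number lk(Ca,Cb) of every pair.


V(q) = -q^-8 + q^-5 + q^-3
bracket: -A^-15 - A^-7 + A^5, w = -9
1 component, writhe -9, over 13 crossings
det 3, colorings 9 of 3^13 — tricolorable
observation: det 3 = |V(-1)|; divisible by 3, so tricolorable


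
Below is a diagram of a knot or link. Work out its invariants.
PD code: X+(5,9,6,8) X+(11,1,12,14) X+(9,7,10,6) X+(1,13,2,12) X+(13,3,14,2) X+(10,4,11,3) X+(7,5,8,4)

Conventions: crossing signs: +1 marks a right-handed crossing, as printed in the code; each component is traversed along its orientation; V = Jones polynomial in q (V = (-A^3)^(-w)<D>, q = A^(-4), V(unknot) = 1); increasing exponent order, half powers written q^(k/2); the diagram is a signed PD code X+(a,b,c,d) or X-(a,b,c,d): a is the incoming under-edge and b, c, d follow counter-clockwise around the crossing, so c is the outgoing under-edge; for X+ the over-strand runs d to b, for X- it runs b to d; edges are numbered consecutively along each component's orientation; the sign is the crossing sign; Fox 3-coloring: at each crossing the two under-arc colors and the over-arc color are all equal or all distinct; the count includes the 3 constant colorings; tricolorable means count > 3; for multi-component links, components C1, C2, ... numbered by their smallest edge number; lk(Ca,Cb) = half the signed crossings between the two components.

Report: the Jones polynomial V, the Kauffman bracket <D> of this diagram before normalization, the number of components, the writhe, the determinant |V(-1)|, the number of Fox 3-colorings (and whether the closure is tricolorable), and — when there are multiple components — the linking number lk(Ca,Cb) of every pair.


V = q^2 + 2q^4 - 2q^5 + q^6 - 2q^7 + q^8
<D> = -A^-11 + 2A^-7 - A^-3 + 2A - 2A^5 - A^13 (w = +7)
1 component over 7 crossings, w = +7
27 Fox colorings among 3^7, |V(-1)| = 9: tricolorable
why: |V(-1)| = 9: so tricolorable, since 3 divides 9


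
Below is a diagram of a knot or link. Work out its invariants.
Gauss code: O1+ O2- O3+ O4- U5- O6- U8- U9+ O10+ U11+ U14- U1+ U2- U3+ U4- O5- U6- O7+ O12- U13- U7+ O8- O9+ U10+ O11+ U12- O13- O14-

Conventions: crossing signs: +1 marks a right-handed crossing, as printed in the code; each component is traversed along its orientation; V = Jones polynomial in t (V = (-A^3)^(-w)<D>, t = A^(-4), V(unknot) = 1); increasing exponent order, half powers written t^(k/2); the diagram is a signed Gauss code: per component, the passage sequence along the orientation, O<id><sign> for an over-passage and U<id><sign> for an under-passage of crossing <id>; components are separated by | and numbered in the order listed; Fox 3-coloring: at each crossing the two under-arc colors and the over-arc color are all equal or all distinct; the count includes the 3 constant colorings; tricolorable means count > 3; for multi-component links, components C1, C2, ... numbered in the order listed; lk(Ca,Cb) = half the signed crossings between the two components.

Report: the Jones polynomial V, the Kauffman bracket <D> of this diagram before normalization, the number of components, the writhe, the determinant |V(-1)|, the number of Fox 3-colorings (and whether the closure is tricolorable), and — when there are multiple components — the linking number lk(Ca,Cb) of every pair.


V = t^-5 - 2t^-4 + 2t^-3 - 2t^-2 + 2t^-1 - 1 + t
<D> = A^-10 - A^-6 + 2A^-2 - 2A^2 + 2A^6 - 2A^10 + A^14 (w = -2)
1 component over 14 crossings, w = -2
3 Fox colorings among 3^14, |V(-1)| = 11: not tricolorable
why: the span of V is 6, forcing >= 6 crossings in any diagram


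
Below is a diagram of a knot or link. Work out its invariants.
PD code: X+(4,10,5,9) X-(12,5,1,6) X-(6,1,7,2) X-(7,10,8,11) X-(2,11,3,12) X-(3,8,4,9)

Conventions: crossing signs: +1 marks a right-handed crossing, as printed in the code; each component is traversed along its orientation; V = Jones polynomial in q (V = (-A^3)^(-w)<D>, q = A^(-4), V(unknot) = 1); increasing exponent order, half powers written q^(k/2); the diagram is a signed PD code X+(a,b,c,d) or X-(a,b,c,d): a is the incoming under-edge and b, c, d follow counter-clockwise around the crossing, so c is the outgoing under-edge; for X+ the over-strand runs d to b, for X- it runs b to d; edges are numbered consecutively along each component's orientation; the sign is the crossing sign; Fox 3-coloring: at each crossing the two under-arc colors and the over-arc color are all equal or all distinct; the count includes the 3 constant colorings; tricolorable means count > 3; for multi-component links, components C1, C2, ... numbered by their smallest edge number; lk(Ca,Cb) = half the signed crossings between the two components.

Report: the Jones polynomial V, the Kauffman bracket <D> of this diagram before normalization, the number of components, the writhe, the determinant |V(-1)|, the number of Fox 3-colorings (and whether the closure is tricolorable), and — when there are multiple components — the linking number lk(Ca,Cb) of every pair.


V = -q^-4 + q^-3 + q^-1
<D> = A^-8 + 1 - A^4 (w = -4)
1 component over 6 crossings, w = -4
9 Fox colorings among 3^6, |V(-1)| = 3: tricolorable
why: V spans 3 powers of q: at least 3 crossings in any diagram


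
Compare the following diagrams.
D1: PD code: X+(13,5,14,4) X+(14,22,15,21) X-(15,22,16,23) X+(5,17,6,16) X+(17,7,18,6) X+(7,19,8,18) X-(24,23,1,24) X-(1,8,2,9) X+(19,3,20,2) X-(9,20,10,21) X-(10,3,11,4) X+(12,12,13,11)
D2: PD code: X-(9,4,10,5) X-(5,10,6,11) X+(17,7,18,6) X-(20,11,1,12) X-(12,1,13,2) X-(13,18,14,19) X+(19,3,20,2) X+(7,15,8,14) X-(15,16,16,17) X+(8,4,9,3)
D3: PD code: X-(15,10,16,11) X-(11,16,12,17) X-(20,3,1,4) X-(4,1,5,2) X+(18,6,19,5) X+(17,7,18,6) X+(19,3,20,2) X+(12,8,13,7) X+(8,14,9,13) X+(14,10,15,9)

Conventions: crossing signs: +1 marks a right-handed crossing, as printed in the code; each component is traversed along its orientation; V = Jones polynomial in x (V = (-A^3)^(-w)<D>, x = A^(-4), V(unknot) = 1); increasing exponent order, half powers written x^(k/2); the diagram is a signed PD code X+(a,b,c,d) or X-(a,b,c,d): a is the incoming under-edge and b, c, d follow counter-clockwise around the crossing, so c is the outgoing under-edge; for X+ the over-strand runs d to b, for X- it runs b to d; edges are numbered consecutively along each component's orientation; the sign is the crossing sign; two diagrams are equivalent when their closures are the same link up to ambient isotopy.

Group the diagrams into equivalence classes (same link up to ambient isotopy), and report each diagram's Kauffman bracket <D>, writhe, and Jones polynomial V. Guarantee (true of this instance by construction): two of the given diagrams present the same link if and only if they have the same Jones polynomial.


classes: {D1} | {D2} | {D3}
V(D1) = x^-1 - 1 + 2x - 2x^2 + 2x^3 - 2x^4 + x^5  [12 crossings, <D> = A^-14 - 2A^-10 + 2A^-6 - 2A^-2 + 2A^2 - A^6 + A^10, w = +2]
V(D2) = x^-4 - x^-3 + x^-2 - 2x^-1 + 2 - x + x^2  (w -2, c 10, <D> = A^-14 - A^-10 + 2A^-6 - 2A^-2 + A^2 - A^6 + A^10)
V(D3) = 1  (w +2, c 10, <D> = A^6)
insight: 3 values of V(x) split the 3 diagrams


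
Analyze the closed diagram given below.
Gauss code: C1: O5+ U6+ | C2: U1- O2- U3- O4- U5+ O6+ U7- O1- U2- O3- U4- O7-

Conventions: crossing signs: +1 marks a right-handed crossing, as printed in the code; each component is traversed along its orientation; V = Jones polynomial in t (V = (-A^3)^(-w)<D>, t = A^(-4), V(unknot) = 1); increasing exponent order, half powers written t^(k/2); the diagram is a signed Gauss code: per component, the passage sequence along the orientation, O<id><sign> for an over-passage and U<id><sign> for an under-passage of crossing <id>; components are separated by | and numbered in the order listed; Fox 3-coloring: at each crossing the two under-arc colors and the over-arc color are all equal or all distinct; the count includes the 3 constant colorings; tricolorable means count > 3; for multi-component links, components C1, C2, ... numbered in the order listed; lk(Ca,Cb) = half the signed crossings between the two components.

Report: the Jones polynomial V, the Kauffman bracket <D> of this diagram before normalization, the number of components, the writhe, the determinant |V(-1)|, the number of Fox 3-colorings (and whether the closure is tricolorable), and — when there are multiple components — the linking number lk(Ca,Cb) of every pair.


V = t^(-13/2) - t^(-11/2) + 2t^(-9/2) - 2t^(-7/2) + t^(-5/2) - 2t^(-3/2) - t^(1/2)
<D> = A^-11 + 2A^-3 - A + 2A^5 - 2A^9 + A^13 - A^17 (w = -3)
2 components over 7 crossings, w = -3
lk(C1,C2): +1
3 Fox colorings among 3^7, |V(-1)| = 10: not tricolorable
why: w = -3 (over 7 crossings) is diagram-only; (-A^3)^(3) removes it from V


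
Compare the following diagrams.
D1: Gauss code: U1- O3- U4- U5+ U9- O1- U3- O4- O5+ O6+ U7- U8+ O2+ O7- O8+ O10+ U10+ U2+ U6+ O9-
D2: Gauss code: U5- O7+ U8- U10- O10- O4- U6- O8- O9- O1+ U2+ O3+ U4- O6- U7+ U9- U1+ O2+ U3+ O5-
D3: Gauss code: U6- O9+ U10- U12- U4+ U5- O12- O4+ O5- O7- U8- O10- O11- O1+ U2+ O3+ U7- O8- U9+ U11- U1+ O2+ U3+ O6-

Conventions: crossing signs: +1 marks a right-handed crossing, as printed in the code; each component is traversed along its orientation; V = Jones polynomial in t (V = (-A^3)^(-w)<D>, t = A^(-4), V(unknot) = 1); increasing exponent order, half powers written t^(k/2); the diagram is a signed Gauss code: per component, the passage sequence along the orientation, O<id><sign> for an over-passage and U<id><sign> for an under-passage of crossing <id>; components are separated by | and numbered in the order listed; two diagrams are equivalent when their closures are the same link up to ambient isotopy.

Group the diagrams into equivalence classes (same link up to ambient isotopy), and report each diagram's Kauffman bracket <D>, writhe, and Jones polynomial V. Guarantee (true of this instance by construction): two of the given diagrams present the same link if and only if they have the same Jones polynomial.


equivalence classes: {D1} | {D2, D3}
D1 (bracket A^4 + A^12 - A^16; 10 crossings at w = 0): V = -t^-4 + t^-3 + t^-1
V(D2) = -t^-3 + 2t^-2 - 2t^-1 + 3 - 2t + 2t^2 - t^3  (w -2, c 10, <D> = -A^-18 + 2A^-14 - 2A^-10 + 3A^-6 - 2A^-2 + 2A^2 - A^6)
V(D3) = -t^-3 + 2t^-2 - 2t^-1 + 3 - 2t + 2t^2 - t^3  [12 crossings, <D> = -A^-18 + 2A^-14 - 2A^-10 + 3A^-6 - 2A^-2 + 2A^2 - A^6, w = -2]
key observation: 2 classes among 3 diagrams; unequal V(t) rules out equality


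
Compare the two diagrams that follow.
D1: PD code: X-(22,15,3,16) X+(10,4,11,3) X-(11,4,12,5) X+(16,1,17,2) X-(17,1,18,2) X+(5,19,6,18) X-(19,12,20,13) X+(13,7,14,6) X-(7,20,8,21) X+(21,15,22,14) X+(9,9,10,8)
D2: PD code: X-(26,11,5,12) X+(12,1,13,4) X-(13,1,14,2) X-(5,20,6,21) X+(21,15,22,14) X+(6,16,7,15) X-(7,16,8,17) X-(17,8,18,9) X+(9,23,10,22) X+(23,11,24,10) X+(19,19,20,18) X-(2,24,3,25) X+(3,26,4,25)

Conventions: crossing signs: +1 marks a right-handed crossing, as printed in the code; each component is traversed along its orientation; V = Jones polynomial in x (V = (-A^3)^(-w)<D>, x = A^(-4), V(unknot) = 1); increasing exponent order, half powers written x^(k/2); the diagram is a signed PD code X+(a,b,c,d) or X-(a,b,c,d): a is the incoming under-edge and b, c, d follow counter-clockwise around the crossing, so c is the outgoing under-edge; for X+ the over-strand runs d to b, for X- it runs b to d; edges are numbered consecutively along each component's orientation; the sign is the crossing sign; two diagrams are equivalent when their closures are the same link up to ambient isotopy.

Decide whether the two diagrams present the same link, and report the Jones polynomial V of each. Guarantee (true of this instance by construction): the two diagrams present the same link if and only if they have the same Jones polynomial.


same link: yes
V(D1) = -x^(-5/2) - x^(5/2)  [11 crossings, <D> = A^-7 + A^13, w = +1]
V(D2) = -x^(-5/2) - x^(5/2)  (w +1, c 13, <D> = A^-7 + A^13)
note: all 2 diagrams share one V(x), hence one class


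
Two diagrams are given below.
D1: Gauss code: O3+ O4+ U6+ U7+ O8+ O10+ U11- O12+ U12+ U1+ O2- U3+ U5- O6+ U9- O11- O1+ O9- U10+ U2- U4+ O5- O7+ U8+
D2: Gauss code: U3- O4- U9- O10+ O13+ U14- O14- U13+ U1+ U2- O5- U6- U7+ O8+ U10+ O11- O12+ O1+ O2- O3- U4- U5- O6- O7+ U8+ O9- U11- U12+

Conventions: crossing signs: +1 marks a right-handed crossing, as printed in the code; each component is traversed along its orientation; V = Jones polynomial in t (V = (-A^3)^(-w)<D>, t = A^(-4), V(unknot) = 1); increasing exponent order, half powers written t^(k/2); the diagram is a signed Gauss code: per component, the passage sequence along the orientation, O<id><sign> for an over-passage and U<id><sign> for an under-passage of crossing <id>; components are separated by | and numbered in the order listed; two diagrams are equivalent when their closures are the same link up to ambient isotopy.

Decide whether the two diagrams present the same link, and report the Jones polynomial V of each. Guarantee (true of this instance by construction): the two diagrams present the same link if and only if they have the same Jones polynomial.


same link: no
V(D1) = t - t^2 + 2t^3 - t^4 + t^5 - t^6  [12 crossings, <D> = -A^-12 + A^-8 - A^-4 + 2 - A^4 + A^8, w = +4]
V(D2) = -t^-4 + t^-3 + t^-1  (w -2, c 14, <D> = A^-2 + A^6 - A^10)
note: 2 classes among 2 diagrams; unequal V(t) rules out equality


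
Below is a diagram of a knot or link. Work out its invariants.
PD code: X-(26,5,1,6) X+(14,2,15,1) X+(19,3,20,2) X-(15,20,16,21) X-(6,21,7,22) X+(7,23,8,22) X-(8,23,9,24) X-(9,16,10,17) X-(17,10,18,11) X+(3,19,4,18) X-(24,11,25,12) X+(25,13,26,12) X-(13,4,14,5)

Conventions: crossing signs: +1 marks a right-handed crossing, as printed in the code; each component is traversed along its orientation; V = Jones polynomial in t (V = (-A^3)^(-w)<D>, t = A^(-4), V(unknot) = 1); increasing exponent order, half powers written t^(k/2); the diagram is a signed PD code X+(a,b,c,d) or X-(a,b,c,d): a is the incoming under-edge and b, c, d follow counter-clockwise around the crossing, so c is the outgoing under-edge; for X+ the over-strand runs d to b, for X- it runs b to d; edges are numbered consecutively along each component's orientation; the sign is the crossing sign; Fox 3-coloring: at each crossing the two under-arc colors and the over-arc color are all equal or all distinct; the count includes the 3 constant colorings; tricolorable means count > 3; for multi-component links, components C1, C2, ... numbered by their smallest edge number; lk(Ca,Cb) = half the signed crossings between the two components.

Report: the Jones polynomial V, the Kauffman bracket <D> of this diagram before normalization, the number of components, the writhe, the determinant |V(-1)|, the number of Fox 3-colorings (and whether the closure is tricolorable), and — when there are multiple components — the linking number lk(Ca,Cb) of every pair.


Jones polynomial: V(t) = -t^-6 + 2t^-5 - 2t^-4 + 3t^-3 - 3t^-2 + 2t^-1 - 1 + t
<D> = -A^-13 + A^-9 - 2A^-5 + 3A^-1 - 3A^3 + 2A^7 - 2A^11 + A^15; writhe -3
components 1, writhe -3 (13 crossings)
3-colorings: 9 of 3^13, det 15 — tricolorable
note: det 15 = |V(-1)|; divisible by 3, so tricolorable


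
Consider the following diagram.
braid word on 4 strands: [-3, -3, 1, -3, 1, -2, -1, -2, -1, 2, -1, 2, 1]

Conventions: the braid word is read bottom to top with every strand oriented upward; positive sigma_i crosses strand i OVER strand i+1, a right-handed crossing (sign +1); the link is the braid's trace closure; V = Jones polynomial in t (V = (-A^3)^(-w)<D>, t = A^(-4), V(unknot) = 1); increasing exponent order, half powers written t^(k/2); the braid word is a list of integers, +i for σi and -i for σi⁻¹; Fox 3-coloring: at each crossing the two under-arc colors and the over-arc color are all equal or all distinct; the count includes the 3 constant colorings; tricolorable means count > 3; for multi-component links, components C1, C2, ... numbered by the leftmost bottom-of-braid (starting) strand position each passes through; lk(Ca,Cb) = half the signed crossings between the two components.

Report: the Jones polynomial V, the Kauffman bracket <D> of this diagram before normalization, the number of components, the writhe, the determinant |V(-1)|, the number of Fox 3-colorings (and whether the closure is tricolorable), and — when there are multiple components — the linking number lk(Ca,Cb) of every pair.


Jones polynomial: V(t) = t^-7 - 3t^-6 + 4t^-5 - 6t^-4 + 7t^-3 - 6t^-2 + 6t^-1 - 3 + 2t - t^2
<D> = A^-17 - 2A^-13 + 3A^-9 - 6A^-5 + 6A^-1 - 7A^3 + 6A^7 - 4A^11 + 3A^15 - A^19; writhe -3
components 1, writhe -3 (13 crossings)
3-colorings: 9 of 3^13, det 39 — tricolorable
note: the span of V is 9, forcing >= 9 crossings in any diagram


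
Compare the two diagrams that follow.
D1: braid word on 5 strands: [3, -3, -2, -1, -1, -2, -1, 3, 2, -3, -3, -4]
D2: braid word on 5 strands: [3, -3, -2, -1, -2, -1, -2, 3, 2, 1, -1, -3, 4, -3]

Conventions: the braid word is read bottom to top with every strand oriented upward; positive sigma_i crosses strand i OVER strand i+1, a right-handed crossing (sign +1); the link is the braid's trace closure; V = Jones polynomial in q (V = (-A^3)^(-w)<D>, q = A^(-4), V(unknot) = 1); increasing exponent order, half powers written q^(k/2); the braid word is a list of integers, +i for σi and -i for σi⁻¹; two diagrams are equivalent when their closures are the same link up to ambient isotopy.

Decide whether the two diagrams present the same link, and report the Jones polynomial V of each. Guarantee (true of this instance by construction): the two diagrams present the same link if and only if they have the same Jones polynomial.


equivalent: yes
D1 (bracket A^-10 + A^-2 - A^2 + A^6 - A^10; 12 crossings at w = -6): V = -q^-7 + q^-6 - q^-5 + q^-4 + q^-2
D2 (bracket A^-4 + A^4 - A^8 + A^12 - A^16; 14 crossings at w = -4): V = -q^-7 + q^-6 - q^-5 + q^-4 + q^-2
key observation: D2 (14 crossings) and D1 (12) are Markov-related braid presentations
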